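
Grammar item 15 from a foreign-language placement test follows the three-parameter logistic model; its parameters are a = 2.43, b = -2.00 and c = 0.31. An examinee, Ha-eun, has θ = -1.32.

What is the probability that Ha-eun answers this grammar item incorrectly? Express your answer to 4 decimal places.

P(θ) = c + (1 − c) · 1 / (1 + exp(−a(θ − b)))
Exponent: 2.43 × (-1.32 − (-2.00)) = 1.6524
1/(1 + e^{-1.6524}) = 0.8392
P = 0.31 + 0.69 × 0.8392 = 0.8891
P(incorrect) = 1 − 0.8891 = 0.1109

0.1109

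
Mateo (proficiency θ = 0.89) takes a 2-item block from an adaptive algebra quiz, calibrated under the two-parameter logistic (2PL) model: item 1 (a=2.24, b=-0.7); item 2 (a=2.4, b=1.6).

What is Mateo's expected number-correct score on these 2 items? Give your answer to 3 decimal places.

1.126

P(θ) = 1 / (1 + exp(−a(θ − b)))
P_1 = 1/(1+e^{-3.5616}) = 0.9724
P_2 = 1/(1+e^{1.7040}) = 0.1539
E[score] = 0.9724 + 0.1539 = 1.1263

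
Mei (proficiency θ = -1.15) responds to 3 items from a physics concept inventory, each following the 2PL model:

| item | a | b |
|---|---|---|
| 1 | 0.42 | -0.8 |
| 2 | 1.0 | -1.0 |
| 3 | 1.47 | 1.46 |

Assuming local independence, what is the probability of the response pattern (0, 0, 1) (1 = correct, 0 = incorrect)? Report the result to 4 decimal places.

P(θ) = 1 / (1 + exp(−a(θ − b)))
P_1 = 1/(1+e^{0.1470}) = 0.4633
P_2 = 1/(1+e^{0.1500}) = 0.4626
P_3 = 1/(1+e^{3.8367}) = 0.0211
L = (1−P_1) × (1−P_2) × P_3 = 0.5367 × 0.5374 × 0.0211 = 0.00609

0.0061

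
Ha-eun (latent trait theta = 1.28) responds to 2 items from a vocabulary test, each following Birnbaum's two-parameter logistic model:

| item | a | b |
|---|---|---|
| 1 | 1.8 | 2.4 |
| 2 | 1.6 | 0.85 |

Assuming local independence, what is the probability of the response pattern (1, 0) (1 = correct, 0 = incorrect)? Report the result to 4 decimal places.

0.0393

P(theta) = 1 / (1 + exp(−a(theta − b)))
P_1 = 1/(1+e^{2.0160}) = 0.1175
P_2 = 1/(1+e^{-0.6880}) = 0.6655
L = P_1 × (1−P_2) = 0.1175 × 0.3345 = 0.03931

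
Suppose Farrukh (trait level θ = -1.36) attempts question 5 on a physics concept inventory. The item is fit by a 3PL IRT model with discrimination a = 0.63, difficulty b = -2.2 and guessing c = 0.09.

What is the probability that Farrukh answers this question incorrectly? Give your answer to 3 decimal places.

0.337

P(θ) = c + (1 − c) · 1 / (1 + exp(−a(θ − b)))
Exponent: 0.63 × (-1.36 − (-2.2)) = 0.5292
1/(1 + e^{-0.5292}) = 0.6293
P = 0.09 + 0.91 × 0.6293 = 0.6627
P(incorrect) = 1 − 0.6627 = 0.3373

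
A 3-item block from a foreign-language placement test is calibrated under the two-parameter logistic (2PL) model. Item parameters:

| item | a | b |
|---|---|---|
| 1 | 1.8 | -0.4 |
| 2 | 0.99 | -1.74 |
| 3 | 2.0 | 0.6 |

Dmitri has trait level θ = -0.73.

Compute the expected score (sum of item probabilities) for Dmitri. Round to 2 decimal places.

P(θ) = 1 / (1 + exp(−a(θ − b)))
P_1 = 1/(1+e^{0.5940}) = 0.3557
P_2 = 1/(1+e^{-0.9999}) = 0.7310
P_3 = 1/(1+e^{2.6600}) = 0.0654
E[score] = 0.3557 + 0.7310 + 0.0654 = 1.1521

1.15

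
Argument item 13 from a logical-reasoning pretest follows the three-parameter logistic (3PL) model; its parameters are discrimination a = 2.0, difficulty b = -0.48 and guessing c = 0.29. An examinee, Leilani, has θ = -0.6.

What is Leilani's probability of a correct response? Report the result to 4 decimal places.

P(θ) = c + (1 − c) · 1 / (1 + exp(−a(θ − b)))
Exponent: 2.0 × (-0.6 − (-0.48)) = -0.2400
1/(1 + e^{0.2400}) = 0.4403
P = 0.29 + 0.71 × 0.4403 = 0.6026

0.6026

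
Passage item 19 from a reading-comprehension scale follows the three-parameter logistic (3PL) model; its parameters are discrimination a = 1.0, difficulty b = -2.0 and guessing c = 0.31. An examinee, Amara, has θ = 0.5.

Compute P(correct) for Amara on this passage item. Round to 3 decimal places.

0.948

P(θ) = c + (1 − c) · 1 / (1 + exp(−a(θ − b)))
Exponent: 1.0 × (0.5 − (-2.0)) = 2.5000
1/(1 + e^{-2.5000}) = 0.9241
P = 0.31 + 0.69 × 0.9241 = 0.9477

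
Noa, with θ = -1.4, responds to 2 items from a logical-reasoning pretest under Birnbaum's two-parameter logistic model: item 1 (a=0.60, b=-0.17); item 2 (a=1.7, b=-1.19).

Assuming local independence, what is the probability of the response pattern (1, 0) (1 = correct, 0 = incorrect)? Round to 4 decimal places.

0.1903

P(θ) = 1 / (1 + exp(−a(θ − b)))
P_1 = 1/(1+e^{0.7380}) = 0.3234
P_2 = 1/(1+e^{0.3570}) = 0.4117
L = P_1 × (1−P_2) = 0.3234 × 0.5883 = 0.19029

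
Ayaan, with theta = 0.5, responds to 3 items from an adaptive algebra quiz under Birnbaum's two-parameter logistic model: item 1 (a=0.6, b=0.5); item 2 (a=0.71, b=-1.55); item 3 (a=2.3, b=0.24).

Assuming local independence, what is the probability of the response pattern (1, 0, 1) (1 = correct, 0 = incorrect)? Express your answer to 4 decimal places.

P(theta) = 1 / (1 + exp(−a(theta − b)))
P_1 = 1/(1+e^{0.0000}) = 0.5000
P_2 = 1/(1+e^{-1.4555}) = 0.8108
P_3 = 1/(1+e^{-0.5980}) = 0.6452
L = P_1 × (1−P_2) × P_3 = 0.5000 × 0.1892 × 0.6452 = 0.06102

0.0610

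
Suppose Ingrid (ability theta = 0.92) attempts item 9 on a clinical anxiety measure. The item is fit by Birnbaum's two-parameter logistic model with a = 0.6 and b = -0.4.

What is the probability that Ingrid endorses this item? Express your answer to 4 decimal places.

P(theta) = 1 / (1 + exp(−a(theta − b)))
Exponent: 0.6 × (0.92 − (-0.4)) = 0.7920
1/(1 + e^{-0.7920}) = 0.6883

0.6883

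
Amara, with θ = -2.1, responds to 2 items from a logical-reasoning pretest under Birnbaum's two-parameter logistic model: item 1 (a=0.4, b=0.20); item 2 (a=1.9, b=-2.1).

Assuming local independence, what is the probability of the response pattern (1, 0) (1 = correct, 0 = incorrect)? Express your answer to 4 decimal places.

P(θ) = 1 / (1 + exp(−a(θ − b)))
P_1 = 1/(1+e^{0.9200}) = 0.2850
P_2 = 1/(1+e^{0.0000}) = 0.5000
L = P_1 × (1−P_2) = 0.2850 × 0.5000 = 0.14248

0.1425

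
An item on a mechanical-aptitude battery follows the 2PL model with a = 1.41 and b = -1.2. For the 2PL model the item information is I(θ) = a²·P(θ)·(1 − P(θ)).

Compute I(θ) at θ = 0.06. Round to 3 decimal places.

P = 1/(1+e^{-1.7766}) = 0.8553
P(1−P) = 0.8553 × 0.1447 = 0.1238
I = a² × P(1−P) = 1.41² × 0.1238 = 0.24608

0.246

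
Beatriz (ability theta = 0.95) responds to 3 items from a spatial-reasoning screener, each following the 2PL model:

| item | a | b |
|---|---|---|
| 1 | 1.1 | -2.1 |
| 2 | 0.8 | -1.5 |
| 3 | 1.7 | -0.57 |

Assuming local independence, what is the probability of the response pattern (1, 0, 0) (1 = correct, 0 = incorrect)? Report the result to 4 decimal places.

P(theta) = 1 / (1 + exp(−a(theta − b)))
P_1 = 1/(1+e^{-3.3550}) = 0.9663
P_2 = 1/(1+e^{-1.9600}) = 0.8765
P_3 = 1/(1+e^{-2.5840}) = 0.9298
L = P_1 × (1−P_2) × (1−P_3) = 0.9663 × 0.1235 × 0.0702 = 0.00837

0.0084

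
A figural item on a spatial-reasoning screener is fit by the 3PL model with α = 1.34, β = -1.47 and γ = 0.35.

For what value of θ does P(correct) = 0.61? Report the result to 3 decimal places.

P(θ) = γ + (1 − γ) · 1 / (1 + exp(−α(θ − β)))
Remove guessing floor: (0.61 − 0.35)/(1 − 0.35) = 0.4000
logit = ln(0.4000/0.6000) = -0.4055
θ = β + logit/(α) = -1.47 + (-0.4055)/1.3400 = -1.7726

-1.773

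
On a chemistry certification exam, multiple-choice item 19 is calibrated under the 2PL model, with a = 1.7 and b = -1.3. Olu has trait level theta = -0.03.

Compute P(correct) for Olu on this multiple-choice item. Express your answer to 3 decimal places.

P(theta) = 1 / (1 + exp(−a(theta − b)))
Exponent: 1.7 × (-0.03 − (-1.3)) = 2.1590
1/(1 + e^{-2.1590}) = 0.8965

0.897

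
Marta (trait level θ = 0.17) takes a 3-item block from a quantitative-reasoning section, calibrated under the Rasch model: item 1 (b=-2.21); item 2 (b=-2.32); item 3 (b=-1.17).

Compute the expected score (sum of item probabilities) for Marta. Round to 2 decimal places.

2.63

P(θ) = 1 / (1 + exp(−(θ − b)))
P_1 = 1/(1+e^{-2.3800}) = 0.9153
P_2 = 1/(1+e^{-2.4900}) = 0.9234
P_3 = 1/(1+e^{-1.3400}) = 0.7925
E[score] = 0.9153 + 0.9234 + 0.7925 = 2.6312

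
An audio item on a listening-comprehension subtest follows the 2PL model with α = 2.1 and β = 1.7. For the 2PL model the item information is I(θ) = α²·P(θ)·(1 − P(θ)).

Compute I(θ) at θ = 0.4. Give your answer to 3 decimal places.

0.253

P = 1/(1+e^{2.7300}) = 0.0612
P(1−P) = 0.0612 × 0.9388 = 0.0575
I = α² × P(1−P) = 2.1² × 0.0575 = 0.25348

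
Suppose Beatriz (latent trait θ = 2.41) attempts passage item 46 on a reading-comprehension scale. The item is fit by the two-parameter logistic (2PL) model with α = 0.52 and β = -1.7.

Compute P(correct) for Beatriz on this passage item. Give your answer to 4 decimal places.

P(θ) = 1 / (1 + exp(−α(θ − β)))
Exponent: 0.52 × (2.41 − (-1.7)) = 2.1372
1/(1 + e^{-2.1372}) = 0.8945

0.8945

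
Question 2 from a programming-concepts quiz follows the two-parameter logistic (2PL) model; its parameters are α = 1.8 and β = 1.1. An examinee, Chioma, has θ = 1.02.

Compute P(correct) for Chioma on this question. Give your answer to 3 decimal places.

0.464

P(θ) = 1 / (1 + exp(−α(θ − β)))
Exponent: 1.8 × (1.02 − 1.1) = -0.1440
1/(1 + e^{0.1440}) = 0.4641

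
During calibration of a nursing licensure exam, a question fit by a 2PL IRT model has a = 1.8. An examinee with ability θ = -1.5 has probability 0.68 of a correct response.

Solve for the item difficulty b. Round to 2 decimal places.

-1.92

P(θ) = 1 / (1 + exp(−a(θ − b)))
logit(0.68) = ln(0.68/0.32) = 0.7538
b = θ − logit/(a) = -1.5 − 0.7538/1.8000 = -1.9188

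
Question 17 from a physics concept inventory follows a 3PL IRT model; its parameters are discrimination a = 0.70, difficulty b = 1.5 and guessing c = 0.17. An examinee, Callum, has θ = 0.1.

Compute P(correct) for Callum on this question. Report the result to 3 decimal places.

P(θ) = c + (1 − c) · 1 / (1 + exp(−a(θ − b)))
Exponent: 0.70 × (0.1 − 1.5) = -0.9800
1/(1 + e^{0.9800}) = 0.2729
P = 0.17 + 0.83 × 0.2729 = 0.3965

0.397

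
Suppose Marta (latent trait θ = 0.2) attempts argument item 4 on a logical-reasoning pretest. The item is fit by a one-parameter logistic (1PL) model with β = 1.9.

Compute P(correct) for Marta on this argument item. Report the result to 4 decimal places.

P(θ) = 1 / (1 + exp(−(θ − β)))
Exponent: (0.2 − 1.9) = -1.7000
1/(1 + e^{1.7000}) = 0.1545
P = 0.1545

0.1545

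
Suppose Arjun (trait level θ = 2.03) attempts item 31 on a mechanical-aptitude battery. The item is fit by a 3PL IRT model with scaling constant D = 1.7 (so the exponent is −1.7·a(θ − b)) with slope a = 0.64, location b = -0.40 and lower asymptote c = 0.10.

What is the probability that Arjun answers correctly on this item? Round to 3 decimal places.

0.940

P(θ) = c + (1 − c) · 1 / (1 + exp(−D·a(θ − b)))
Exponent: 1.7 × 0.64 × (2.03 − (-0.40)) = 2.6438
1/(1 + e^{-2.6438}) = 0.9336
P = 0.10 + 0.90 × 0.9336 = 0.9403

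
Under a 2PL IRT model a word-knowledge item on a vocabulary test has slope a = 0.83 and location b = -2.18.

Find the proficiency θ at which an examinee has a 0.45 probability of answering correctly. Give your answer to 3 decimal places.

-2.422

P(θ) = 1 / (1 + exp(−a(θ − b)))
logit = ln(0.4500/0.5500) = -0.2007
θ = b + logit/(a) = -2.18 + (-0.2007)/0.8300 = -2.4218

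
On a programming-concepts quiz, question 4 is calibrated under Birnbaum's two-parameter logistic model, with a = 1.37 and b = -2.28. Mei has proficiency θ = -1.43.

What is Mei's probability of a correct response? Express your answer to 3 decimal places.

0.762

P(θ) = 1 / (1 + exp(−a(θ − b)))
Exponent: 1.37 × (-1.43 − (-2.28)) = 1.1645
1/(1 + e^{-1.1645}) = 0.7621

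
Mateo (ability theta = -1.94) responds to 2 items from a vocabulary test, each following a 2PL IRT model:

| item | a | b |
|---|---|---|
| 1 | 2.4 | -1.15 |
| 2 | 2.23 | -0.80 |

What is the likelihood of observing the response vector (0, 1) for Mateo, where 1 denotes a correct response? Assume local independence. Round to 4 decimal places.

P(theta) = 1 / (1 + exp(−a(theta − b)))
P_1 = 1/(1+e^{1.8960}) = 0.1306
P_2 = 1/(1+e^{2.5422}) = 0.0730
L = (1−P_1) × P_2 = 0.8694 × 0.0730 = 0.06343

0.0634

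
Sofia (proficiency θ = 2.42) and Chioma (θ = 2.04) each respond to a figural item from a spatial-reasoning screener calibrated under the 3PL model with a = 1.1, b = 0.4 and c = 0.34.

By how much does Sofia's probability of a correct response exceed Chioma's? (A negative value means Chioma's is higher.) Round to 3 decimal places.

0.029

P(θ) = c + (1 − c) · 1 / (1 + exp(−a(θ − b)))
P(Sofia) = 0.9355  [exponent 2.2220]
P(Chioma) = 0.9067  [exponent 1.8040]
Difference = 0.9355 − 0.9067 = 0.0288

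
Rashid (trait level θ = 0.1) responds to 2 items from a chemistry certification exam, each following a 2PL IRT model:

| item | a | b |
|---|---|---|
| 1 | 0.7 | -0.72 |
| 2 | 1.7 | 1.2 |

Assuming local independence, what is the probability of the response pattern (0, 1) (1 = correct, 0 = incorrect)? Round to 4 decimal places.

P(θ) = 1 / (1 + exp(−a(θ − b)))
P_1 = 1/(1+e^{-0.5740}) = 0.6397
P_2 = 1/(1+e^{1.8700}) = 0.1335
L = (1−P_1) × P_2 = 0.3603 × 0.1335 = 0.04812

0.0481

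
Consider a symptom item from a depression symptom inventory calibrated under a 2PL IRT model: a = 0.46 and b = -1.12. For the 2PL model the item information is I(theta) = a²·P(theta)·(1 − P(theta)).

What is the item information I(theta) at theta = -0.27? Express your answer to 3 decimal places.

P = 1/(1+e^{-0.3910}) = 0.5965
P(1−P) = 0.5965 × 0.4035 = 0.2407
I = a² × P(1−P) = 0.46² × 0.2407 = 0.05093

0.051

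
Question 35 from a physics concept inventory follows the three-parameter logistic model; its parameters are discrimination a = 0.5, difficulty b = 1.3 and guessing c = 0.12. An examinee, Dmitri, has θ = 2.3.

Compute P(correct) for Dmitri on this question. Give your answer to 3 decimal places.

0.668

P(θ) = c + (1 − c) · 1 / (1 + exp(−a(θ − b)))
Exponent: 0.5 × (2.3 − 1.3) = 0.5000
1/(1 + e^{-0.5000}) = 0.6225
P = 0.12 + 0.88 × 0.6225 = 0.6678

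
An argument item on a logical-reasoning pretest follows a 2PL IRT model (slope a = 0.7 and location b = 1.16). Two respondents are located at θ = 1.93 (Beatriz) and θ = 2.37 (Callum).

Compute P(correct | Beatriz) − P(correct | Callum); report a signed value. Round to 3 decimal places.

-0.068

P(θ) = 1 / (1 + exp(−a(θ − b)))
P(Beatriz) = 0.6316  [exponent 0.5390]
P(Callum) = 0.6999  [exponent 0.8470]
Difference = 0.6316 − 0.6999 = -0.0684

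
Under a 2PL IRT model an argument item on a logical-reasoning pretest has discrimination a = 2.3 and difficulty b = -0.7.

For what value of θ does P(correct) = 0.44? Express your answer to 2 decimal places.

-0.80

P(θ) = 1 / (1 + exp(−a(θ − b)))
logit = ln(0.4400/0.5600) = -0.2412
θ = b + logit/(a) = -0.7 + (-0.2412)/2.3000 = -0.8049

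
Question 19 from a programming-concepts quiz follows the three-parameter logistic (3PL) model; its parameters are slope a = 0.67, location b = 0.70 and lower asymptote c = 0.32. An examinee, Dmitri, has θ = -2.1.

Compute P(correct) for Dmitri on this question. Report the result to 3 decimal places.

0.410

P(θ) = c + (1 − c) · 1 / (1 + exp(−a(θ − b)))
Exponent: 0.67 × (-2.1 − 0.70) = -1.8760
1/(1 + e^{1.8760}) = 0.1328
P = 0.32 + 0.68 × 0.1328 = 0.4103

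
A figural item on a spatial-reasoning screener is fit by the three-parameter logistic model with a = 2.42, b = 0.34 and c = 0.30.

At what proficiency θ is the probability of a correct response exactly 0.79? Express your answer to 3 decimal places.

P(θ) = c + (1 − c) · 1 / (1 + exp(−a(θ − b)))
Remove guessing floor: (0.79 − 0.30)/(1 − 0.30) = 0.7000
logit = ln(0.7000/0.3000) = 0.8473
θ = b + logit/(a) = 0.34 + 0.8473/2.4200 = 0.6901

0.690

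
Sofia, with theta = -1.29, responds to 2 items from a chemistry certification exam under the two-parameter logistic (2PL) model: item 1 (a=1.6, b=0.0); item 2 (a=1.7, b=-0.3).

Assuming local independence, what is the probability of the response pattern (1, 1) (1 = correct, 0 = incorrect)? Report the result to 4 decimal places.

0.0177

P(theta) = 1 / (1 + exp(−a(theta − b)))
P_1 = 1/(1+e^{2.0640}) = 0.1126
P_2 = 1/(1+e^{1.6830}) = 0.1567
L = P_1 × P_2 = 0.1126 × 0.1567 = 0.01765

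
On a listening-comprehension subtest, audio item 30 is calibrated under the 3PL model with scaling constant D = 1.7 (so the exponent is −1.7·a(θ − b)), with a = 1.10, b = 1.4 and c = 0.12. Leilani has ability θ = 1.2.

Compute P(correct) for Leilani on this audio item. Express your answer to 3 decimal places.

P(θ) = c + (1 − c) · 1 / (1 + exp(−D·a(θ − b)))
Exponent: 1.7 × 1.10 × (1.2 − 1.4) = -0.3740
1/(1 + e^{0.3740}) = 0.4076
P = 0.12 + 0.88 × 0.4076 = 0.4787

0.479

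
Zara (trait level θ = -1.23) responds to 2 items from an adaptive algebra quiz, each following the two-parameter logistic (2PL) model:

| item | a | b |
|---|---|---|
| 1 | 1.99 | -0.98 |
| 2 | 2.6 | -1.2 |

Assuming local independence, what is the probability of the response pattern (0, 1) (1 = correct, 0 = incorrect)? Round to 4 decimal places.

0.2988

P(θ) = 1 / (1 + exp(−a(θ − b)))
P_1 = 1/(1+e^{0.4975}) = 0.3781
P_2 = 1/(1+e^{0.0780}) = 0.4805
L = (1−P_1) × P_2 = 0.6219 × 0.4805 = 0.29882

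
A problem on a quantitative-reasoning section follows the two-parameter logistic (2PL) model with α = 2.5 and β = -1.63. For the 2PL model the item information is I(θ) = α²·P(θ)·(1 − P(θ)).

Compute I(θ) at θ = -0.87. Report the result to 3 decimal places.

P = 1/(1+e^{-1.9000}) = 0.8699
P(1−P) = 0.8699 × 0.1301 = 0.1132
I = α² × P(1−P) = 2.5² × 0.1132 = 0.70738

0.707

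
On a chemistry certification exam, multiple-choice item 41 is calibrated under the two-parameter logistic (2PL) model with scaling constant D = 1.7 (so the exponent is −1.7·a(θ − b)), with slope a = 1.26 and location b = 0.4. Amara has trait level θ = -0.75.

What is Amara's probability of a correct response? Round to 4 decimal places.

P(θ) = 1 / (1 + exp(−D·a(θ − b)))
Exponent: 1.7 × 1.26 × (-0.75 − 0.4) = -2.4633
1/(1 + e^{2.4633}) = 0.0785
P = 0.0785

0.0785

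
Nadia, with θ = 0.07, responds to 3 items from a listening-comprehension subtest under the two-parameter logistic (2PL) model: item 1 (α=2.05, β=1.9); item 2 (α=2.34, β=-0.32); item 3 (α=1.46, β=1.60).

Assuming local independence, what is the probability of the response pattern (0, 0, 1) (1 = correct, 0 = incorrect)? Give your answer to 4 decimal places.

0.0271

P(θ) = 1 / (1 + exp(−α(θ − β)))
P_1 = 1/(1+e^{3.7515}) = 0.0229
P_2 = 1/(1+e^{-0.9126}) = 0.7135
P_3 = 1/(1+e^{2.2338}) = 0.0968
L = (1−P_1) × (1−P_2) × P_3 = 0.9771 × 0.2865 × 0.0968 = 0.02708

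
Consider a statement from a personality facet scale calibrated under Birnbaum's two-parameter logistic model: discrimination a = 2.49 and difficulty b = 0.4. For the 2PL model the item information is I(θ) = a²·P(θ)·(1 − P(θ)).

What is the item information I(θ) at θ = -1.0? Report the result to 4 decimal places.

0.1788

P = 1/(1+e^{3.4860}) = 0.0297
P(1−P) = 0.0297 × 0.9703 = 0.0288
I = a² × P(1−P) = 2.49² × 0.0288 = 0.17875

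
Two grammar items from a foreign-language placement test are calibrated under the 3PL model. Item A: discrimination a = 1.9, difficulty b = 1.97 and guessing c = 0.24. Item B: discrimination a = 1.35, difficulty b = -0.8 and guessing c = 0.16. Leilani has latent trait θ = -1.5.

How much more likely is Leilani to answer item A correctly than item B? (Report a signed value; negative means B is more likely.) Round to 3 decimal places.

P(θ) = c + (1 − c) · 1 / (1 + exp(−a(θ − b)))
P_A = 0.2410
P_B = 0.3951
P_A − P_B = -0.1541

-0.154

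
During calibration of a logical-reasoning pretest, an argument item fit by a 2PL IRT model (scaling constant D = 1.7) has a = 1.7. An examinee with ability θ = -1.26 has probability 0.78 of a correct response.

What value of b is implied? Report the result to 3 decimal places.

-1.698

P(θ) = 1 / (1 + exp(−D·a(θ − b)))
logit(0.78) = ln(0.78/0.22) = 1.2657
b = θ − logit/(1.7·a) = -1.26 − 1.2657/2.8900 = -1.6979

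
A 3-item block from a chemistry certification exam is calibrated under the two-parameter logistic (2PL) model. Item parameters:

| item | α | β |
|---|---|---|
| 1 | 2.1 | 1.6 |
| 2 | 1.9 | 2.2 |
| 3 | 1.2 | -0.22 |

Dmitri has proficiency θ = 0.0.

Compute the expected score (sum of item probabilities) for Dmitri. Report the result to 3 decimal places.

P(θ) = 1 / (1 + exp(−α(θ − β)))
P_1 = 1/(1+e^{3.3600}) = 0.0336
P_2 = 1/(1+e^{4.1800}) = 0.0151
P_3 = 1/(1+e^{-0.2640}) = 0.5656
E[score] = 0.0336 + 0.0151 + 0.5656 = 0.6143

0.614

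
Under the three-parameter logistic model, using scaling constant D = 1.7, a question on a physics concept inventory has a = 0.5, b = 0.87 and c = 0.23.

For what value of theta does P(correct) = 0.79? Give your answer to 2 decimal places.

2.02

P(theta) = c + (1 − c) · 1 / (1 + exp(−D·a(theta − b)))
Remove guessing floor: (0.79 − 0.23)/(1 − 0.23) = 0.7273
logit = ln(0.7273/0.2727) = 0.9808
theta = b + logit/(1.7·a) = 0.87 + 0.9808/0.8500 = 2.0239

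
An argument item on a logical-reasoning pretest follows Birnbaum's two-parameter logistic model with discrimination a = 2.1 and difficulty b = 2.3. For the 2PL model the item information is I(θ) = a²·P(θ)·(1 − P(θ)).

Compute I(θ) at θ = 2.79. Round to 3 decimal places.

P = 1/(1+e^{-1.0290}) = 0.7367
P(1−P) = 0.7367 × 0.2633 = 0.1940
I = a² × P(1−P) = 2.1² × 0.1940 = 0.85538

0.855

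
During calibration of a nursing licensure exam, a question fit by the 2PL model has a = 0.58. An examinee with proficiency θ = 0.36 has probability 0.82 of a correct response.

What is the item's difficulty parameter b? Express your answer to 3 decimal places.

-2.254

P(θ) = 1 / (1 + exp(−a(θ − b)))
logit(0.82) = ln(0.82/0.18) = 1.5163
b = θ − logit/(a) = 0.36 − 1.5163/0.5800 = -2.2544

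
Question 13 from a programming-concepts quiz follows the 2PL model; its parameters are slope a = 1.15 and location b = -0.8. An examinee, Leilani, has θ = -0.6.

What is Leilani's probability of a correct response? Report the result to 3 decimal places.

0.557

P(θ) = 1 / (1 + exp(−a(θ − b)))
Exponent: 1.15 × (-0.6 − (-0.8)) = 0.2300
1/(1 + e^{-0.2300}) = 0.5572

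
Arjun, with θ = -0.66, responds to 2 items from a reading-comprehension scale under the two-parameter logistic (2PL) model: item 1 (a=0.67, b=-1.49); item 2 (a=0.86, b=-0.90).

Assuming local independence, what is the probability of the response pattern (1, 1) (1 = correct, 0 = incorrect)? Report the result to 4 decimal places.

P(θ) = 1 / (1 + exp(−a(θ − b)))
P_1 = 1/(1+e^{-0.5561}) = 0.6355
P_2 = 1/(1+e^{-0.2064}) = 0.5514
L = P_1 × P_2 = 0.6355 × 0.5514 = 0.35045

0.3505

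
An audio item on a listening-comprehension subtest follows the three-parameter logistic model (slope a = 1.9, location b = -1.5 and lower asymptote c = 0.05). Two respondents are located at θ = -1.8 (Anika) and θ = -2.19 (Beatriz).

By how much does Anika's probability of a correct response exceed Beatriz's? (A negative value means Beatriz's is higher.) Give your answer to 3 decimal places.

P(θ) = c + (1 − c) · 1 / (1 + exp(−a(θ − b)))
P(Anika) = 0.3932  [exponent -0.5700]
P(Beatriz) = 0.2517  [exponent -1.3110]
Difference = 0.3932 − 0.2517 = 0.1415

0.141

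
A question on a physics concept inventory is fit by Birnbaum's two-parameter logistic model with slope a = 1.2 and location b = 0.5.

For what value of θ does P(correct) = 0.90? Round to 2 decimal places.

2.33

P(θ) = 1 / (1 + exp(−a(θ − b)))
logit = ln(0.9000/0.1000) = 2.1972
θ = b + logit/(a) = 0.5 + 2.1972/1.2000 = 2.3310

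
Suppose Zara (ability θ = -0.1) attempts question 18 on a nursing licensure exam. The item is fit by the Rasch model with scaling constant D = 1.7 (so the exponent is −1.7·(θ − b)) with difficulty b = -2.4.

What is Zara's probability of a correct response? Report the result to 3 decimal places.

0.980

P(θ) = 1 / (1 + exp(−D·(θ − b)))
Exponent: 1.7 × (-0.1 − (-2.4)) = 3.9100
1/(1 + e^{-3.9100}) = 0.9804
P = 0.9804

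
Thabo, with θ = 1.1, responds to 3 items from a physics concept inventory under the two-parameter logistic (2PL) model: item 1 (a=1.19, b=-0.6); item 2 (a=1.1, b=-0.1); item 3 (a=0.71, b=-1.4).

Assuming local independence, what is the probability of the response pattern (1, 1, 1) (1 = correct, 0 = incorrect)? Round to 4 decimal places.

P(θ) = 1 / (1 + exp(−a(θ − b)))
P_1 = 1/(1+e^{-2.0230}) = 0.8832
P_2 = 1/(1+e^{-1.3200}) = 0.7892
P_3 = 1/(1+e^{-1.7750}) = 0.8551
L = P_1 × P_2 × P_3 = 0.8832 × 0.7892 × 0.8551 = 0.59599

0.5960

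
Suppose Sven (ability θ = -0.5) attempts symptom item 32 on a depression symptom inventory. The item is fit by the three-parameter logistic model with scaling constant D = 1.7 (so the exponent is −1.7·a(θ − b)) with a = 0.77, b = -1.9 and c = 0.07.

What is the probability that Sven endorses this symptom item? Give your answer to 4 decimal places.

P(θ) = c + (1 − c) · 1 / (1 + exp(−D·a(θ − b)))
Exponent: 1.7 × 0.77 × (-0.5 − (-1.9)) = 1.8326
1/(1 + e^{-1.8326}) = 0.8621
P = 0.07 + 0.93 × 0.8621 = 0.8717

0.8717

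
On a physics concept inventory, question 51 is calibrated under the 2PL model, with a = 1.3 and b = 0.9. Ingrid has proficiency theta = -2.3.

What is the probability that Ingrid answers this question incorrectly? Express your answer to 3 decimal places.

P(theta) = 1 / (1 + exp(−a(theta − b)))
Exponent: 1.3 × (-2.3 − 0.9) = -4.1600
1/(1 + e^{4.1600}) = 0.0154
P(incorrect) = 1 − 0.0154 = 0.9846

0.985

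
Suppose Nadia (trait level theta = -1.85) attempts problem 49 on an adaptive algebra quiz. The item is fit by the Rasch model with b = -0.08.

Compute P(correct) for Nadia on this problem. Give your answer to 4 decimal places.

P(theta) = 1 / (1 + exp(−(theta − b)))
Exponent: (-1.85 − (-0.08)) = -1.7700
1/(1 + e^{1.7700}) = 0.1455
P = 0.1455

0.1455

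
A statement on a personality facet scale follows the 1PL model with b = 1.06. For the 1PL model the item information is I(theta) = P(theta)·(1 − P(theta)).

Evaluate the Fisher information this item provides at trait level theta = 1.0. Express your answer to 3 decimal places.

0.250

P = 1/(1+e^{0.0600}) = 0.4850
P(1−P) = 0.4850 × 0.5150 = 0.2498
I = P(1−P) = 0.24978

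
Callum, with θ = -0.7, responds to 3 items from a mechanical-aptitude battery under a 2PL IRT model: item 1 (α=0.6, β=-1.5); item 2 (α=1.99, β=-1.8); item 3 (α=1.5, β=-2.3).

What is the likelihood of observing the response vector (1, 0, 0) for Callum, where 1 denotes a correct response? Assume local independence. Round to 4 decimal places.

P(θ) = 1 / (1 + exp(−α(θ − β)))
P_1 = 1/(1+e^{-0.4800}) = 0.6177
P_2 = 1/(1+e^{-2.1890}) = 0.8993
P_3 = 1/(1+e^{-2.4000}) = 0.9168
L = P_1 × (1−P_2) × (1−P_3) = 0.6177 × 0.1007 × 0.0832 = 0.00518

0.0052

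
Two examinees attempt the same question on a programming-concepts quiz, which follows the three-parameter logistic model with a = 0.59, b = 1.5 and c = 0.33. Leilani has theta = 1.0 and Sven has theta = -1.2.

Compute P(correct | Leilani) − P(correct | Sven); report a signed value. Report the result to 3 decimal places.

0.173

P(theta) = c + (1 − c) · 1 / (1 + exp(−a(theta − b)))
P(Leilani) = 0.6159  [exponent -0.2950]
P(Sven) = 0.4432  [exponent -1.5930]
Difference = 0.6159 − 0.4432 = 0.1727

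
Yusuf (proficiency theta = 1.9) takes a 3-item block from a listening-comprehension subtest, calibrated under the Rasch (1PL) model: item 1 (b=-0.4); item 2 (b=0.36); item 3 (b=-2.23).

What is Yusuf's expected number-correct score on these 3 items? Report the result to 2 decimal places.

2.72

P(theta) = 1 / (1 + exp(−(theta − b)))
P_1 = 1/(1+e^{-2.3000}) = 0.9089
P_2 = 1/(1+e^{-1.5400}) = 0.8235
P_3 = 1/(1+e^{-4.1300}) = 0.9842
E[score] = 0.9089 + 0.8235 + 0.9842 = 2.7165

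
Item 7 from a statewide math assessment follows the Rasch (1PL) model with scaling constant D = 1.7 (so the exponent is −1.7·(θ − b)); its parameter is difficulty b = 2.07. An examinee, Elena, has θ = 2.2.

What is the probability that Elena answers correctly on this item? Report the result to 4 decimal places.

P(θ) = 1 / (1 + exp(−D·(θ − b)))
Exponent: 1.7 × (2.2 − 2.07) = 0.2210
1/(1 + e^{-0.2210}) = 0.5550
P = 0.5550

0.5550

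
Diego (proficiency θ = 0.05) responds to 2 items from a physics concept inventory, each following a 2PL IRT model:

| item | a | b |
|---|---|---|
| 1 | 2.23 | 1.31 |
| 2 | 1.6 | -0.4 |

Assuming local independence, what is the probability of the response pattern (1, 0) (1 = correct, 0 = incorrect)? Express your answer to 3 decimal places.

P(θ) = 1 / (1 + exp(−a(θ − b)))
P_1 = 1/(1+e^{2.8098}) = 0.0568
P_2 = 1/(1+e^{-0.7200}) = 0.6726
L = P_1 × (1−P_2) = 0.0568 × 0.3274 = 0.01859

0.019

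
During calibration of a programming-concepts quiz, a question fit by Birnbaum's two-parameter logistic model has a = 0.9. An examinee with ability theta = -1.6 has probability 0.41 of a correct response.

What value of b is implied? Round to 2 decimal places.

-1.20

P(theta) = 1 / (1 + exp(−a(theta − b)))
logit(0.41) = ln(0.41/0.59) = -0.3640
b = theta − logit/(a) = -1.6 − (-0.3640)/0.9000 = -1.1956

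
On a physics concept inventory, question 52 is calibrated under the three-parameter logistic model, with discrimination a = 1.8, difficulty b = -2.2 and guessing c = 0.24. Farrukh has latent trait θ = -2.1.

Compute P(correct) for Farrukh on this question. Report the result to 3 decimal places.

0.654

P(θ) = c + (1 − c) · 1 / (1 + exp(−a(θ − b)))
Exponent: 1.8 × (-2.1 − (-2.2)) = 0.1800
1/(1 + e^{-0.1800}) = 0.5449
P = 0.24 + 0.76 × 0.5449 = 0.6541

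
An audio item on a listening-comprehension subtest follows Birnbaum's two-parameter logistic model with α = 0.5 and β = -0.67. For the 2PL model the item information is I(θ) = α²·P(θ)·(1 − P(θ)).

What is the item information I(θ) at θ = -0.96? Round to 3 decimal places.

P = 1/(1+e^{0.1450}) = 0.4638
P(1−P) = 0.4638 × 0.5362 = 0.2487
I = α² × P(1−P) = 0.5² × 0.2487 = 0.06217

0.062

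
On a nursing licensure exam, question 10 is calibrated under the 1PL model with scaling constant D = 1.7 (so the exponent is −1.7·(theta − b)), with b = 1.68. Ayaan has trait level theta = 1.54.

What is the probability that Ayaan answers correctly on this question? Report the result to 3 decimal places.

0.441

P(theta) = 1 / (1 + exp(−D·(theta − b)))
Exponent: 1.7 × (1.54 − 1.68) = -0.2380
1/(1 + e^{0.2380}) = 0.4408
P = 0.4408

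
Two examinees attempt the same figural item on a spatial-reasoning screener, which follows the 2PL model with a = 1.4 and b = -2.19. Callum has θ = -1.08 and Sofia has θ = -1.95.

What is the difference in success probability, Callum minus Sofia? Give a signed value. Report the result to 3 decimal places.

P(θ) = 1 / (1 + exp(−a(θ − b)))
P(Callum) = 0.8255  [exponent 1.5540]
P(Sofia) = 0.5832  [exponent 0.3360]
Difference = 0.8255 − 0.5832 = 0.2423

0.242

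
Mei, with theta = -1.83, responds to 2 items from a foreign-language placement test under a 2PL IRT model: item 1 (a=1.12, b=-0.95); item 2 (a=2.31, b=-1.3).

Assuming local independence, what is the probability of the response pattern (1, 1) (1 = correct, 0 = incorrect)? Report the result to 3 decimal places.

P(theta) = 1 / (1 + exp(−a(theta − b)))
P_1 = 1/(1+e^{0.9856}) = 0.2718
P_2 = 1/(1+e^{1.2243}) = 0.2272
L = P_1 × P_2 = 0.2718 × 0.2272 = 0.06174

0.062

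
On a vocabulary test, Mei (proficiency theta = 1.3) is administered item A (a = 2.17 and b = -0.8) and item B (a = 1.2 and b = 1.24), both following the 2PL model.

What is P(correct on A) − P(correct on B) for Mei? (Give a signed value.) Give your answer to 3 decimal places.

0.472

P(theta) = 1 / (1 + exp(−a(theta − b)))
P_A = 0.9896
P_B = 0.5180
P_A − P_B = 0.4716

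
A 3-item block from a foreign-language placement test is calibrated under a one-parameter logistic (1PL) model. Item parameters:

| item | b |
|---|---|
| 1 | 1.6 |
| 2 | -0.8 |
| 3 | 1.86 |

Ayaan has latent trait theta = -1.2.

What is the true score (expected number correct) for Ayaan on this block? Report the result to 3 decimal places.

P(theta) = 1 / (1 + exp(−(theta − b)))
P_1 = 1/(1+e^{2.8000}) = 0.0573
P_2 = 1/(1+e^{0.4000}) = 0.4013
P_3 = 1/(1+e^{3.0600}) = 0.0448
E[score] = 0.0573 + 0.4013 + 0.0448 = 0.5034

0.503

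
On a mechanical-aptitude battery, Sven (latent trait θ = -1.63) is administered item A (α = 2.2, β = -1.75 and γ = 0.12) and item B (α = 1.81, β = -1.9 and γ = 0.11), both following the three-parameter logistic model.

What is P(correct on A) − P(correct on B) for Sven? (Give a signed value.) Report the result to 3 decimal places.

-0.044

P(θ) = γ + (1 − γ) · 1 / (1 + exp(−α(θ − β)))
P_A = 0.6177
P_B = 0.6616
P_A − P_B = -0.0439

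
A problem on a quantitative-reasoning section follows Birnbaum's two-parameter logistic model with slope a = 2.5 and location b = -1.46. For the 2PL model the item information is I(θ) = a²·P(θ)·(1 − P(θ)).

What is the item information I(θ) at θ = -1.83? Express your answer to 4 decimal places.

P = 1/(1+e^{0.9250}) = 0.2839
P(1−P) = 0.2839 × 0.7161 = 0.2033
I = a² × P(1−P) = 2.5² × 0.2033 = 1.27074

1.2707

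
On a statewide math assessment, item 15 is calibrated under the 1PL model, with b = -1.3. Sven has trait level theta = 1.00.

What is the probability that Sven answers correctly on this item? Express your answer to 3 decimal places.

0.909

P(theta) = 1 / (1 + exp(−(theta − b)))
Exponent: (1.00 − (-1.3)) = 2.3000
1/(1 + e^{-2.3000}) = 0.9089
P = 0.9089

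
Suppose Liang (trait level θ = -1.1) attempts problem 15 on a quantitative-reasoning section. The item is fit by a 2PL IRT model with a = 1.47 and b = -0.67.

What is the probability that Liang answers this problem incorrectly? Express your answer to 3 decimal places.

0.653

P(θ) = 1 / (1 + exp(−a(θ − b)))
Exponent: 1.47 × (-1.1 − (-0.67)) = -0.6321
1/(1 + e^{0.6321}) = 0.3470
P(incorrect) = 1 − 0.3470 = 0.6530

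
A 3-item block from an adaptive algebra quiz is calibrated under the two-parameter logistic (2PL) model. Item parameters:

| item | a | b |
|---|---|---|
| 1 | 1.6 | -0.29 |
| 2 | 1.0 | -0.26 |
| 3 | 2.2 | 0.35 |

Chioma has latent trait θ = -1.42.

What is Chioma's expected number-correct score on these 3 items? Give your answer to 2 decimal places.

0.40

P(θ) = 1 / (1 + exp(−a(θ − b)))
P_1 = 1/(1+e^{1.8080}) = 0.1409
P_2 = 1/(1+e^{1.1600}) = 0.2387
P_3 = 1/(1+e^{3.8940}) = 0.0200
E[score] = 0.1409 + 0.2387 + 0.0200 = 0.3995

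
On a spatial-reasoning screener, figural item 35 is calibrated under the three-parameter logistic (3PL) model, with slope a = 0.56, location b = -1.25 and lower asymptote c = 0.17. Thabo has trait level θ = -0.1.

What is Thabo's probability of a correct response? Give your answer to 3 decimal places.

P(θ) = c + (1 − c) · 1 / (1 + exp(−a(θ − b)))
Exponent: 0.56 × (-0.1 − (-1.25)) = 0.6440
1/(1 + e^{-0.6440}) = 0.6557
P = 0.17 + 0.83 × 0.6557 = 0.7142

0.714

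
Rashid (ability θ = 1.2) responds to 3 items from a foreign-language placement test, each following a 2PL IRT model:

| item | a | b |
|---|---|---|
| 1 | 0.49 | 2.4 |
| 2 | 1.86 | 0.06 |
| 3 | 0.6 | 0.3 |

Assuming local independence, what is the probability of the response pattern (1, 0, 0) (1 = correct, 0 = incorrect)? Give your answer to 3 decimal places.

0.014

P(θ) = 1 / (1 + exp(−a(θ − b)))
P_1 = 1/(1+e^{0.5880}) = 0.3571
P_2 = 1/(1+e^{-2.1204}) = 0.8929
P_3 = 1/(1+e^{-0.5400}) = 0.6318
L = P_1 × (1−P_2) × (1−P_3) = 0.3571 × 0.1071 × 0.3682 = 0.01409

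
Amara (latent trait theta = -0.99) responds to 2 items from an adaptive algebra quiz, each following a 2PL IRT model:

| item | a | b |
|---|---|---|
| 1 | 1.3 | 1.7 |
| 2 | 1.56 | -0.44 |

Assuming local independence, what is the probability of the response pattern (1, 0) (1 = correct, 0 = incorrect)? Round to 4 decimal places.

P(theta) = 1 / (1 + exp(−a(theta − b)))
P_1 = 1/(1+e^{3.4970}) = 0.0294
P_2 = 1/(1+e^{0.8580}) = 0.2978
L = P_1 × (1−P_2) = 0.0294 × 0.7022 = 0.02064

0.0206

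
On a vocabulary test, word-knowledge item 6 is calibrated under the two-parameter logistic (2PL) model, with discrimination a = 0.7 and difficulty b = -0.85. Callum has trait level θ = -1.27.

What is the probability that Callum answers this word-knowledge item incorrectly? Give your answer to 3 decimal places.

P(θ) = 1 / (1 + exp(−a(θ − b)))
Exponent: 0.7 × (-1.27 − (-0.85)) = -0.2940
1/(1 + e^{0.2940}) = 0.4270
P(incorrect) = 1 − 0.4270 = 0.5730

0.573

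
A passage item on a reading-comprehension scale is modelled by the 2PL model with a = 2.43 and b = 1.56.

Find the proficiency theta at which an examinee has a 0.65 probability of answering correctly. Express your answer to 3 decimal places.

P(theta) = 1 / (1 + exp(−a(theta − b)))
logit = ln(0.6500/0.3500) = 0.6190
theta = b + logit/(a) = 1.56 + 0.6190/2.4300 = 1.8147

1.815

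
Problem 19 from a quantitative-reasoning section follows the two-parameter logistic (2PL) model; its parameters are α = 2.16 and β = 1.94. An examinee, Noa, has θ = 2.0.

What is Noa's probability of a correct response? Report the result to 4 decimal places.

0.5324

P(θ) = 1 / (1 + exp(−α(θ − β)))
Exponent: 2.16 × (2.0 − 1.94) = 0.1296
1/(1 + e^{-0.1296}) = 0.5324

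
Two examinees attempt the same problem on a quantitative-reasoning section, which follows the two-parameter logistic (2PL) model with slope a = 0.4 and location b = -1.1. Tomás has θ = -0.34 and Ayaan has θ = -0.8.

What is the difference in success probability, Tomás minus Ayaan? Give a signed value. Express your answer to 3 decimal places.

0.045

P(θ) = 1 / (1 + exp(−a(θ − b)))
P(Tomás) = 0.5754  [exponent 0.3040]
P(Ayaan) = 0.5300  [exponent 0.1200]
Difference = 0.5754 − 0.5300 = 0.0455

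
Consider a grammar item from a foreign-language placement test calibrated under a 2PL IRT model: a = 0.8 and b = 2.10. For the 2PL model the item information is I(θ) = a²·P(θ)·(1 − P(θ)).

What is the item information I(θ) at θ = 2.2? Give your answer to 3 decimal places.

0.160

P = 1/(1+e^{-0.0800}) = 0.5200
P(1−P) = 0.5200 × 0.4800 = 0.2496
I = a² × P(1−P) = 0.8² × 0.2496 = 0.15974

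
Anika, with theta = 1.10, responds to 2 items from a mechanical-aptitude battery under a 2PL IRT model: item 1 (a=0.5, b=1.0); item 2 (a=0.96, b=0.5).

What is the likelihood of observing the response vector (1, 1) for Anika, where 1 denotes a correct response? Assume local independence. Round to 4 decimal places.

0.3281

P(theta) = 1 / (1 + exp(−a(theta − b)))
P_1 = 1/(1+e^{-0.0500}) = 0.5125
P_2 = 1/(1+e^{-0.5760}) = 0.6401
L = P_1 × P_2 = 0.5125 × 0.6401 = 0.32807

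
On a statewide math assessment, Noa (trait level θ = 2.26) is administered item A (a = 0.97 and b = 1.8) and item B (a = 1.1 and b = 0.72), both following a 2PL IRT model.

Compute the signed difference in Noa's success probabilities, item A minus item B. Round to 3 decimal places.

-0.235

P(θ) = 1 / (1 + exp(−a(θ − b)))
P_A = 0.6097
P_B = 0.8447
P_A − P_B = -0.2350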